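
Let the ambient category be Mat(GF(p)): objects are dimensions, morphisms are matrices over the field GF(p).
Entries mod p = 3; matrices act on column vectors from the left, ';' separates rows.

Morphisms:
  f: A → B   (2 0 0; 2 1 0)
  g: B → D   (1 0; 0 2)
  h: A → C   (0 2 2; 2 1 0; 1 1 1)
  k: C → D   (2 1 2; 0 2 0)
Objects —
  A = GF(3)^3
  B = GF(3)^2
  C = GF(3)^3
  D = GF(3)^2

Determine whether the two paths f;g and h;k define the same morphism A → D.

Path 1 = f;g:
  e0=⟨1,0,0⟩ f→⟨2,2⟩ g→⟨2,1⟩
  e1=⟨0,1,0⟩ f→⟨0,1⟩ g→⟨0,2⟩
  e2=⟨0,0,1⟩ f→⟨0,0⟩ g→⟨0,0⟩
  ⟦path⟧₁ = (2 0 0; 1 2 0)
Path 2 = h;k:
  e0=⟨1,0,0⟩ h→⟨0,2,1⟩ k→⟨1,1⟩
  e1=⟨0,1,0⟩ h→⟨2,1,1⟩ k→⟨1,2⟩
  e2=⟨0,0,1⟩ h→⟨2,0,1⟩ k→⟨0,0⟩
  ⟦path⟧₂ = (1 1 0; 1 2 0)
Equal? differ; not commutative

Answer: DOES NOT COMMUTE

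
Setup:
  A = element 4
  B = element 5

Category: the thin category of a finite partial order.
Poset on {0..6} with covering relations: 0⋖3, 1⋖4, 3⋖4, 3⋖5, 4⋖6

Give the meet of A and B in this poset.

Common predecessors of 4,5: {0,3}
  0 ⊑ 3
  3 ⊑ 3
glb = 3

Answer: A∧B = 3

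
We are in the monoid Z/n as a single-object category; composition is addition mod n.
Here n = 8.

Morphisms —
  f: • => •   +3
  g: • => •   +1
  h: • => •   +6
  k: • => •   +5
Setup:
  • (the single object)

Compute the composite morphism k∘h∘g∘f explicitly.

Answer: +7

Trace:
  0 +3≡3 +1≡4 +6≡2 +5≡7  (mod 8)
result: +7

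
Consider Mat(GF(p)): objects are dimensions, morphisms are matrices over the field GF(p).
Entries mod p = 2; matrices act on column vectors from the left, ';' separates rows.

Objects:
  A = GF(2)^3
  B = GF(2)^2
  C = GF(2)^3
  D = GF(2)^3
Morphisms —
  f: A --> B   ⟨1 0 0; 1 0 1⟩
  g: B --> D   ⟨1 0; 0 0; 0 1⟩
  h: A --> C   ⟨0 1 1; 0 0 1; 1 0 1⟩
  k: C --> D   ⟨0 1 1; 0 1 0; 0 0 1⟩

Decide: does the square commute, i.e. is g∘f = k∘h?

1) trace f;g:
  e0=[1,0,0] f-->[1,1] g-->[1,0,1]
  e1=[0,1,0] f-->[0,0] g-->[0,0,0]
  e2=[0,0,1] f-->[0,1] g-->[0,0,1]
  composite₁ = ⟨1 0 0; 0 0 0; 1 0 1⟩
2) trace h;k:
  e0=[1,0,0] h-->[0,0,1] k-->[1,0,1]
  e1=[0,1,0] h-->[1,0,0] k-->[0,0,0]
  e2=[0,0,1] h-->[1,1,1] k-->[0,1,1]
  composite₂ = ⟨1 0 0; 0 0 1; 1 0 1⟩
Equal? differ; not commutative

Answer: DOES NOT COMMUTE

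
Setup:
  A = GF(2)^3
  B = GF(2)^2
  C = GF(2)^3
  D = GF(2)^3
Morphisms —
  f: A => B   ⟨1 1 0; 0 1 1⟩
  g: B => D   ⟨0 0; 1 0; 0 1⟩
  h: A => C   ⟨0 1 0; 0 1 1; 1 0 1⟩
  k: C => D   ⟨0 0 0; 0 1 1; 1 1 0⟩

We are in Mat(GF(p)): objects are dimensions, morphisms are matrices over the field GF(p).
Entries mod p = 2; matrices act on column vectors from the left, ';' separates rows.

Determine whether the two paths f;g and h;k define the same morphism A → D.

Answer: DOES NOT COMMUTE

Work:
Along f;g (path 1):
  e0=⟨1,0,0⟩ f=>⟨1,0⟩ g=>⟨0,1,0⟩
  e1=⟨0,1,0⟩ f=>⟨1,1⟩ g=>⟨0,1,1⟩
  e2=⟨0,0,1⟩ f=>⟨0,1⟩ g=>⟨0,0,1⟩
  composite₁ = ⟨0 0 0; 1 1 0; 0 1 1⟩
Along h;k (path 2):
  e0=⟨1,0,0⟩ h=>⟨0,0,1⟩ k=>⟨0,1,0⟩
  e1=⟨0,1,0⟩ h=>⟨1,1,0⟩ k=>⟨0,1,0⟩
  e2=⟨0,0,1⟩ h=>⟨0,1,1⟩ k=>⟨0,0,1⟩
  composite₂ = ⟨0 0 0; 1 1 0; 0 0 1⟩
Equal? distinct morphisms ✗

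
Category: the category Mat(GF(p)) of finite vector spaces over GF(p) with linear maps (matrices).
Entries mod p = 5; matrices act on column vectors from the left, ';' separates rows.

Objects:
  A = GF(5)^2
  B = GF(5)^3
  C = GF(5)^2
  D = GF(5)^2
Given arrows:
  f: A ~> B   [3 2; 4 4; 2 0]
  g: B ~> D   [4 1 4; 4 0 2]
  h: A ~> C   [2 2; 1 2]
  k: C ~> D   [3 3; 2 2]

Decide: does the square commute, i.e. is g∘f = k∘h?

Along f;g (path 1):
  e0=[1,0] f~>[3,4,2] g~>[4,1]
  e1=[0,1] f~>[2,4,0] g~>[2,3]
  result₁ = [4 2; 1 3]
Along h;k (path 2):
  e0=[1,0] h~>[2,1] k~>[4,1]
  e1=[0,1] h~>[2,2] k~>[2,3]
  result₂ = [4 2; 1 3]
Equal? YES — commutes

Answer: COMMUTES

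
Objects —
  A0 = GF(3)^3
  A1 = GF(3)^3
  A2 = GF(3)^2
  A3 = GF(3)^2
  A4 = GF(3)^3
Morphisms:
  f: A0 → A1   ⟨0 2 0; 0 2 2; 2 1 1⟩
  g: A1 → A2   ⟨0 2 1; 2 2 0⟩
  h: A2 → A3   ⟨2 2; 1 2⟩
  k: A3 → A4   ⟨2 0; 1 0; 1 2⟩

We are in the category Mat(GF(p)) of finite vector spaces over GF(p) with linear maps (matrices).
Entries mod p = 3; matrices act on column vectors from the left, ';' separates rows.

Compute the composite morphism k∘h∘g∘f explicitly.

Answer: ⟨2 1 0; 1 2 0; 2 2 2⟩

Work:
  e0=(1,0,0) f→(0,0,2) g→(2,0) h→(1,2) k→(2,1,2)
  e1=(0,1,0) f→(2,2,1) g→(2,2) h→(2,0) k→(1,2,2)
  e2=(0,0,1) f→(0,2,1) g→(2,1) h→(0,1) k→(0,0,2)
composite: ⟨2 1 0; 1 2 0; 2 2 2⟩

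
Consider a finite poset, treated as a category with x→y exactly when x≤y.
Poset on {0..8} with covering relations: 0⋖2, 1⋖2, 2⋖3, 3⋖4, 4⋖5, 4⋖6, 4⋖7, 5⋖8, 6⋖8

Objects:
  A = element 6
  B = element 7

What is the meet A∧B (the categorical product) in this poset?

Lower bounds of A=6 and B=7: {0,1,2,3,4}
  0 <= 4
  1 <= 4
  2 <= 4
  3 <= 4
  4 <= 4
glb = 4

Answer: A∧B = 4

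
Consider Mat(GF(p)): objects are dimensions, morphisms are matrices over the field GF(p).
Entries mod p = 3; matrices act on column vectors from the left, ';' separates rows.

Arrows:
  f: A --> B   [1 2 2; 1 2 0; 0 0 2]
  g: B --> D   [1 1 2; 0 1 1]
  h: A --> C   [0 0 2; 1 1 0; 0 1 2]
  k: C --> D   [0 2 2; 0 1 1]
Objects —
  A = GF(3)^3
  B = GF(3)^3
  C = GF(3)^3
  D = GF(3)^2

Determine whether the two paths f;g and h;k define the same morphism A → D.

1) trace f;g:
  e0=(1,0,0) f-->(1,1,0) g-->(2,1)
  e1=(0,1,0) f-->(2,2,0) g-->(1,2)
  e2=(0,0,1) f-->(2,0,2) g-->(0,2)
  ⟦path⟧₁ = [2 1 0; 1 2 2]
2) trace h;k:
  e0=(1,0,0) h-->(0,1,0) k-->(2,1)
  e1=(0,1,0) h-->(0,1,1) k-->(1,2)
  e2=(0,0,1) h-->(2,0,2) k-->(1,2)
  ⟦path⟧₂ = [2 1 1; 1 2 2]
Equal? distinct morphisms ✗

Answer: DOES NOT COMMUTE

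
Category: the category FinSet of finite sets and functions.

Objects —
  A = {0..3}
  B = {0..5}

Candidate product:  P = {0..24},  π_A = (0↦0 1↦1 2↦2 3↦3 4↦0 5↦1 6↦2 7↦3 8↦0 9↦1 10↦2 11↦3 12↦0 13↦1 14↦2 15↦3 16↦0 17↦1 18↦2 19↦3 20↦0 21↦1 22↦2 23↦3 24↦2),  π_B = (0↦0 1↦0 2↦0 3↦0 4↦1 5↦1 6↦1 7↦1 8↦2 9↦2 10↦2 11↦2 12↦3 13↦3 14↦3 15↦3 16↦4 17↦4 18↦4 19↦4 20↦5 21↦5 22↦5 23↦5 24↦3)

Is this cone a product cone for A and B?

|A|·|B| = 4·6 = 24;  |P| = 25
  → cardinalities differ; no bijection possible.

Answer: NOT A VALID PRODUCT — |P|=25 ≠ |A|·|B|=24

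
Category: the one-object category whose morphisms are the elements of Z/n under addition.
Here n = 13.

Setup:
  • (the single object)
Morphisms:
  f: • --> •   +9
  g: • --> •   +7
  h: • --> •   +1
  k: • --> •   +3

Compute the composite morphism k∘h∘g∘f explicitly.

  0 +9≡9 +7≡3 +1≡4 +3≡7  (mod 13)
composite: +7

Answer: +7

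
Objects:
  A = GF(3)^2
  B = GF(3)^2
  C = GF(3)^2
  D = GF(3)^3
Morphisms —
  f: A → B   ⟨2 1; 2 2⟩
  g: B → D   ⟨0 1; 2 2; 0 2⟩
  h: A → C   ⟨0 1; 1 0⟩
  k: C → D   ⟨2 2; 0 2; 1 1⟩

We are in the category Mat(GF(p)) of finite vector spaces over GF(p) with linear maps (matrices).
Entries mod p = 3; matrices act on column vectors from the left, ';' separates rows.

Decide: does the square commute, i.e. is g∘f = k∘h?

Answer: COMMUTES

Derivation:
Along f;g (path 1):
  e0=⟨1,0⟩ f→⟨2,2⟩ g→⟨2,2,1⟩
  e1=⟨0,1⟩ f→⟨1,2⟩ g→⟨2,0,1⟩
  ⟦path⟧₁ = ⟨2 2; 2 0; 1 1⟩
Along h;k (path 2):
  e0=⟨1,0⟩ h→⟨0,1⟩ k→⟨2,2,1⟩
  e1=⟨0,1⟩ h→⟨1,0⟩ k→⟨2,0,1⟩
  ⟦path⟧₂ = ⟨2 2; 2 0; 1 1⟩
Equal? equal; square commutes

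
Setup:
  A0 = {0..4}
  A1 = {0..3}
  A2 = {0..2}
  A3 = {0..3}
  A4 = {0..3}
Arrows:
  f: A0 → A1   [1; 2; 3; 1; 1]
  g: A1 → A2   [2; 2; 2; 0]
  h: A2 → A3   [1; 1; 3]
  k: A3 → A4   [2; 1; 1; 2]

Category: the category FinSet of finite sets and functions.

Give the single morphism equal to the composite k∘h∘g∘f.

  0 f→1 g→2 h→3 k→2
  1 f→2 g→2 h→3 k→2
  2 f→3 g→0 h→1 k→1
  3 f→1 g→2 h→3 k→2
  4 f→1 g→2 h→3 k→2
⟦path⟧: [2; 2; 1; 2; 2]

Answer: [2; 2; 1; 2; 2]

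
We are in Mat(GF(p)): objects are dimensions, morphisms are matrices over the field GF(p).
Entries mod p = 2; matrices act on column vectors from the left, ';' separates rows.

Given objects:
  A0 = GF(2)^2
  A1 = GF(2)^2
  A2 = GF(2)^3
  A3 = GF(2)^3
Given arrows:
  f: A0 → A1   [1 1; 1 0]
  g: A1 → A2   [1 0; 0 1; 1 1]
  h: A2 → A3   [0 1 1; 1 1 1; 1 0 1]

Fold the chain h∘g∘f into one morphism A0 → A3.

Answer: [1 1; 0 0; 1 0]

Work:
  e0=(1,0) f→(1,1) g→(1,1,0) h→(1,0,1)
  e1=(0,1) f→(1,0) g→(1,0,1) h→(1,0,0)
result: [1 1; 0 0; 1 0]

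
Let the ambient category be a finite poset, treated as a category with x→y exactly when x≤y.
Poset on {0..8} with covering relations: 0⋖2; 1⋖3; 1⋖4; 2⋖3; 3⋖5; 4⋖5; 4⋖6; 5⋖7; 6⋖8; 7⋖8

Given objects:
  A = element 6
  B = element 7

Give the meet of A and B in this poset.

{x : x⊑A ∧ x⊑B} = {1,4}  (A=6, B=7)
  1 ⊑ 4
  4 ⊑ 4
glb = 4

Answer: A∧B = 4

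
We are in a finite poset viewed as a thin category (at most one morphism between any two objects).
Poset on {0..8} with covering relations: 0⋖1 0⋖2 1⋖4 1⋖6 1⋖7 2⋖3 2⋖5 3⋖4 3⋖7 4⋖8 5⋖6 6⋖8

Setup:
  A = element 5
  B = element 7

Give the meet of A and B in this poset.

Lower bounds of A=5 and B=7: {0,2}
  0 <= 2
  2 <= 2
glb = 2

Answer: A∧B = 2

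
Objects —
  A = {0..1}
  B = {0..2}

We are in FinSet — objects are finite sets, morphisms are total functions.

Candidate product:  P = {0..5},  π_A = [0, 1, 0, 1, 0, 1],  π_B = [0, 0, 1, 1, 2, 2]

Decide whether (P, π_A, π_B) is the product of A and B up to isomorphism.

|A|·|B| = 2·3 = 6;  |P| = 6
Check the pairing map k ↦ (π_A(k), π_B(k)):
  0 : (0,0)
  1 : (1,0)
  2 : (0,1)
  3 : (1,1)
  4 : (0,2)
  5 : (1,2)
distinct pairs in image: 6 / 6 needed
  → bijection onto A×B; projections well-typed.

Answer: VALID PRODUCT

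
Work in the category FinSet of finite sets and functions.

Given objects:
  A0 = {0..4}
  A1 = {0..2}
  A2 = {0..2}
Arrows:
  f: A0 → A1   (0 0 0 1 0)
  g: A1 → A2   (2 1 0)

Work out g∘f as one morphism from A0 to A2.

Answer: (2 2 2 1 2)

Work:
  0 f→0 g→2
  1 f→0 g→2
  2 f→0 g→2
  3 f→1 g→1
  4 f→0 g→2
⟦path⟧: (2 2 2 1 2)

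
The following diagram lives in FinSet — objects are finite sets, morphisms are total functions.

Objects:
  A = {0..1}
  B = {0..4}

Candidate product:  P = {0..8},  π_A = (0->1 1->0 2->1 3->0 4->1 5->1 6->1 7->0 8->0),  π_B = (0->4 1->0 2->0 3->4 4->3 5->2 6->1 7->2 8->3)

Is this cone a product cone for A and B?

Answer: NOT A VALID PRODUCT — |P|=9 ≠ |A|·|B|=10

Trace:
|A|·|B| = 2·5 = 10;  |P| = 9
  → cardinalities differ; no bijection possible.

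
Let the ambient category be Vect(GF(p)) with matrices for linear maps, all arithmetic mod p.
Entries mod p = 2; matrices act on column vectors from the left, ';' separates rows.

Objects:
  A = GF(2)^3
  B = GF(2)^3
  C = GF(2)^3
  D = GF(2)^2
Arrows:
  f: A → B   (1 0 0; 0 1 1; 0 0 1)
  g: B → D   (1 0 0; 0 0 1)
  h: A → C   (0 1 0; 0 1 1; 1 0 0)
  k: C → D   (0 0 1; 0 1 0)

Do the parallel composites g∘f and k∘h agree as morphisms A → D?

Path 1 = f;g:
  e0=⟨1,0,0⟩ f→⟨1,0,0⟩ g→⟨1,0⟩
  e1=⟨0,1,0⟩ f→⟨0,1,0⟩ g→⟨0,0⟩
  e2=⟨0,0,1⟩ f→⟨0,1,1⟩ g→⟨0,1⟩
  composite₁ = (1 0 0; 0 0 1)
Path 2 = h;k:
  e0=⟨1,0,0⟩ h→⟨0,0,1⟩ k→⟨1,0⟩
  e1=⟨0,1,0⟩ h→⟨1,1,0⟩ k→⟨0,1⟩
  e2=⟨0,0,1⟩ h→⟨0,1,0⟩ k→⟨0,1⟩
  composite₂ = (1 0 0; 0 1 1)
Equal? differ; not commutative

Answer: DOES NOT COMMUTE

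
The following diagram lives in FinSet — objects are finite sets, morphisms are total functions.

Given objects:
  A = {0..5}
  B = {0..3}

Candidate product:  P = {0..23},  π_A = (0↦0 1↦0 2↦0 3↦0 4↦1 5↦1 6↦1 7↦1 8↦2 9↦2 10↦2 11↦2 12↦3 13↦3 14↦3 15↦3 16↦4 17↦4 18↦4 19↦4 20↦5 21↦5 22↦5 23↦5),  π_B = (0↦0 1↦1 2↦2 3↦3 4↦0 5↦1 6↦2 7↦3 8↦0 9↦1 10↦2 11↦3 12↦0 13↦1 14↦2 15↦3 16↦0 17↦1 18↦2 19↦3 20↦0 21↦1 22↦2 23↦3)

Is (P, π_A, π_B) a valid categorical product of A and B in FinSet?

Answer: VALID PRODUCT

Trace:
|A|·|B| = 6·4 = 24;  |P| = 24
Check the pairing map k ↦ (π_A(k), π_B(k)):
  0 ↦ (0,0)
  1 ↦ (0,1)
  2 ↦ (0,2)
  3 ↦ (0,3)
  4 ↦ (1,0)
  5 ↦ (1,1)
  6 ↦ (1,2)
  7 ↦ (1,3)
  8 ↦ (2,0)
  9 ↦ (2,1)
  10 ↦ (2,2)
  11 ↦ (2,3)
  12 ↦ (3,0)
  13 ↦ (3,1)
  14 ↦ (3,2)
  15 ↦ (3,3)
  16 ↦ (4,0)
  17 ↦ (4,1)
  18 ↦ (4,2)
  19 ↦ (4,3)
  20 ↦ (5,0)
  21 ↦ (5,1)
  22 ↦ (5,2)
  23 ↦ (5,3)
distinct pairs in image: 24 / 24 needed
  → bijection onto A×B; projections well-typed.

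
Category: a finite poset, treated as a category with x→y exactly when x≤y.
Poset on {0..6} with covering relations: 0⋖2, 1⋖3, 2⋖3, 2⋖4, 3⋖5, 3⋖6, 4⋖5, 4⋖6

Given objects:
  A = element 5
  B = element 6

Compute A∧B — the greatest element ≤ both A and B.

{x : x≤A ∧ x≤B} = {0,1,2,3,4}  (A=5, B=6)
  maximal lower bounds 3 and 4 are incomparable: neither 3≤4 nor 4≤3
→ no greatest lower bound exists

Answer: NO MEET EXISTS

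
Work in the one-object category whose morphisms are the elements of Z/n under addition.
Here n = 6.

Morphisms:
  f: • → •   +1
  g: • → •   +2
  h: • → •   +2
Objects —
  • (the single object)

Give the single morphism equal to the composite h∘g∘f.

Answer: +5

Work:
  0 +1≡1 +2≡3 +2≡5  (mod 6)
⟦path⟧: +5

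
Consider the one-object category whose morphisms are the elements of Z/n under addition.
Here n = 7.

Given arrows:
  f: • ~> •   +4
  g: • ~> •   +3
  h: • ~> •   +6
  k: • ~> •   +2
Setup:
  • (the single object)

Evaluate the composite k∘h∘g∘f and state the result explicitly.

  0 +4≡4 +3≡0 +6≡6 +2≡1  (mod 7)
⟦path⟧: +1

Answer: +1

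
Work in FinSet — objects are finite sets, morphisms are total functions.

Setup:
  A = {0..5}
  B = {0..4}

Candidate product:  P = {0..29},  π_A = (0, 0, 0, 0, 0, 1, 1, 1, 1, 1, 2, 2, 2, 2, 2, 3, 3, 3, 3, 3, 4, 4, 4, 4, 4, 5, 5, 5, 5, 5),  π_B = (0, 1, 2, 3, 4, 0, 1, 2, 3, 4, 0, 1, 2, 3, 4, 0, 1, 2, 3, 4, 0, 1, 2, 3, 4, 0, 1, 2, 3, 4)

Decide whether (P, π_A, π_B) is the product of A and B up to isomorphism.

|A|·|B| = 6·5 = 30;  |P| = 30
Check the pairing map k ↦ (π_A(k), π_B(k)):
  0 -> (0,0)
  1 -> (0,1)
  2 -> (0,2)
  3 -> (0,3)
  4 -> (0,4)
  5 -> (1,0)
  6 -> (1,1)
  7 -> (1,2)
  8 -> (1,3)
  9 -> (1,4)
  10 -> (2,0)
  11 -> (2,1)
  12 -> (2,2)
  13 -> (2,3)
  14 -> (2,4)
  15 -> (3,0)
  16 -> (3,1)
  17 -> (3,2)
  18 -> (3,3)
  19 -> (3,4)
  20 -> (4,0)
  21 -> (4,1)
  22 -> (4,2)
  23 -> (4,3)
  24 -> (4,4)
  25 -> (5,0)
  26 -> (5,1)
  27 -> (5,2)
  28 -> (5,3)
  29 -> (5,4)
distinct pairs in image: 30 / 30 needed
  → bijection onto A×B; projections well-typed.

Answer: VALID PRODUCT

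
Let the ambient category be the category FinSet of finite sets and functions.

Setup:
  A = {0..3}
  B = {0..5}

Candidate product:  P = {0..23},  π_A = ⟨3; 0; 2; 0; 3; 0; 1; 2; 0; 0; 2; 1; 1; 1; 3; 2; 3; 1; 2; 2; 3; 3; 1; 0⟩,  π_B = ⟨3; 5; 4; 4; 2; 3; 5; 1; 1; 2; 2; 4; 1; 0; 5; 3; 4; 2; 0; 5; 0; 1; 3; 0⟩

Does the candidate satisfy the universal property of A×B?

Answer: VALID PRODUCT

Trace:
|A|·|B| = 4·6 = 24;  |P| = 24
Check the pairing map k ↦ (π_A(k), π_B(k)):
  0 : (3,3)
  1 : (0,5)
  2 : (2,4)
  3 : (0,4)
  4 : (3,2)
  5 : (0,3)
  6 : (1,5)
  7 : (2,1)
  8 : (0,1)
  9 : (0,2)
  10 : (2,2)
  11 : (1,4)
  12 : (1,1)
  13 : (1,0)
  14 : (3,5)
  15 : (2,3)
  16 : (3,4)
  17 : (1,2)
  18 : (2,0)
  19 : (2,5)
  20 : (3,0)
  21 : (3,1)
  22 : (1,3)
  23 : (0,0)
distinct pairs in image: 24 / 24 needed
  → bijection onto A×B; projections well-typed.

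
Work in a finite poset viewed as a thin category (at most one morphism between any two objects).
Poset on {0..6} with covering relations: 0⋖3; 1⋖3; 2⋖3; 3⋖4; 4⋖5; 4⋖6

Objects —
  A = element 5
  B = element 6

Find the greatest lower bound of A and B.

Common predecessors of 5,6: {0,1,2,3,4}
  0 ≤ 4
  1 ≤ 4
  2 ≤ 4
  3 ≤ 4
  4 ≤ 4
glb = 4

Answer: A∧B = 4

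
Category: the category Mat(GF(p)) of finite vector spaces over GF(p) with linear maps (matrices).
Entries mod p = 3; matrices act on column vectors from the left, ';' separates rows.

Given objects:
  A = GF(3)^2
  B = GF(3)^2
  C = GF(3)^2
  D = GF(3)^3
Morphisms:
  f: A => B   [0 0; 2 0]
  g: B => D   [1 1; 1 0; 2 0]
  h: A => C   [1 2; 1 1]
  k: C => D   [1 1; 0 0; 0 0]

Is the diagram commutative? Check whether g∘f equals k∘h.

Along f;g (path 1):
  e0=(1,0) f=>(0,2) g=>(2,0,0)
  e1=(0,1) f=>(0,0) g=>(0,0,0)
  ⟦path⟧₁ = [2 0; 0 0; 0 0]
Along h;k (path 2):
  e0=(1,0) h=>(1,1) k=>(2,0,0)
  e1=(0,1) h=>(2,1) k=>(0,0,0)
  ⟦path⟧₂ = [2 0; 0 0; 0 0]
Equal? equal; square commutes

Answer: COMMUTES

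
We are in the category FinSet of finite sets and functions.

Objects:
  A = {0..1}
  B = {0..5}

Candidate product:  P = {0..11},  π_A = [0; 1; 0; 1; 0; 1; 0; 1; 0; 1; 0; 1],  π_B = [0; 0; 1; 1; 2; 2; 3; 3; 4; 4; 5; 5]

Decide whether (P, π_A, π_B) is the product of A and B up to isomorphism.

Answer: VALID PRODUCT

Derivation:
|A|·|B| = 2·6 = 12;  |P| = 12
Check the pairing map k ↦ (π_A(k), π_B(k)):
  0 -> (0,0)
  1 -> (1,0)
  2 -> (0,1)
  3 -> (1,1)
  4 -> (0,2)
  5 -> (1,2)
  6 -> (0,3)
  7 -> (1,3)
  8 -> (0,4)
  9 -> (1,4)
  10 -> (0,5)
  11 -> (1,5)
distinct pairs in image: 12 / 12 needed
  → bijection onto A×B; projections well-typed.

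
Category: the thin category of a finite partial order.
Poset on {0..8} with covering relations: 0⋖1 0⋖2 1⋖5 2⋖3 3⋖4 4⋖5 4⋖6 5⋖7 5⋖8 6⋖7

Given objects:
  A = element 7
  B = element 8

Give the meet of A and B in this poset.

{x : x⊑A ∧ x⊑B} = {0,1,2,3,4,5}  (A=7, B=8)
  0 ⊑ 5
  1 ⊑ 5
  2 ⊑ 5
  3 ⊑ 5
  4 ⊑ 5
  5 ⊑ 5
glb = 5

Answer: A∧B = 5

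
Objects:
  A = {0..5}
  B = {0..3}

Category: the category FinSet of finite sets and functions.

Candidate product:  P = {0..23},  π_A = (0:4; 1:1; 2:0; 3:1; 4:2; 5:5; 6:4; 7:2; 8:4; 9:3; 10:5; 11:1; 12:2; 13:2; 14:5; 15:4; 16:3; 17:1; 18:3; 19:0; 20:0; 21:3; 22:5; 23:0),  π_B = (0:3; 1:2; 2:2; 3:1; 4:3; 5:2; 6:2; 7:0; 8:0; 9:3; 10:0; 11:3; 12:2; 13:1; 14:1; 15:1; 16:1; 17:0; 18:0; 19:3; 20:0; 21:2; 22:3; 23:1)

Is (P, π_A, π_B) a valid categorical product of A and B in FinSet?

|A|·|B| = 6·4 = 24;  |P| = 24
Check the pairing map k ↦ (π_A(k), π_B(k)):
  0 : (4,3)
  1 : (1,2)
  2 : (0,2)
  3 : (1,1)
  4 : (2,3)
  5 : (5,2)
  6 : (4,2)
  7 : (2,0)
  8 : (4,0)
  9 : (3,3)
  10 : (5,0)
  11 : (1,3)
  12 : (2,2)
  13 : (2,1)
  14 : (5,1)
  15 : (4,1)
  16 : (3,1)
  17 : (1,0)
  18 : (3,0)
  19 : (0,3)
  20 : (0,0)
  21 : (3,2)
  22 : (5,3)
  23 : (0,1)
distinct pairs in image: 24 / 24 needed
  → bijection onto A×B; projections well-typed.

Answer: VALID PRODUCT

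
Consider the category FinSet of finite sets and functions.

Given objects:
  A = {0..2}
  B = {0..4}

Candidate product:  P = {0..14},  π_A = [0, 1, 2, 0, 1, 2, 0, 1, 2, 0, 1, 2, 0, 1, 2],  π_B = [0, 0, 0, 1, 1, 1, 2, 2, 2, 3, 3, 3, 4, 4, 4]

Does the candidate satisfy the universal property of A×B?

|A|·|B| = 3·5 = 15;  |P| = 15
Check the pairing map k ↦ (π_A(k), π_B(k)):
  0 ↦ (0,0)
  1 ↦ (1,0)
  2 ↦ (2,0)
  3 ↦ (0,1)
  4 ↦ (1,1)
  5 ↦ (2,1)
  6 ↦ (0,2)
  7 ↦ (1,2)
  8 ↦ (2,2)
  9 ↦ (0,3)
  10 ↦ (1,3)
  11 ↦ (2,3)
  12 ↦ (0,4)
  13 ↦ (1,4)
  14 ↦ (2,4)
distinct pairs in image: 15 / 15 needed
  → bijection onto A×B; projections well-typed.

Answer: VALID PRODUCT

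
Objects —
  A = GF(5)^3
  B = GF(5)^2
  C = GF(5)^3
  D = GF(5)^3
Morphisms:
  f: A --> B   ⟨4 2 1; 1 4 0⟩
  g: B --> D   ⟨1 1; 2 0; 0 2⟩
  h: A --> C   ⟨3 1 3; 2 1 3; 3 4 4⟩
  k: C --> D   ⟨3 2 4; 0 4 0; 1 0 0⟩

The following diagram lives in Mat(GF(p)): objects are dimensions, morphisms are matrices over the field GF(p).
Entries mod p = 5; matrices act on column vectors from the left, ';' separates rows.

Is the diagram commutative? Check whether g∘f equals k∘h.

Along f;g (path 1):
  e0=(1,0,0) f-->(4,1) g-->(0,3,2)
  e1=(0,1,0) f-->(2,4) g-->(1,4,3)
  e2=(0,0,1) f-->(1,0) g-->(1,2,0)
  ⟦path⟧₁ = ⟨0 1 1; 3 4 2; 2 3 0⟩
Along h;k (path 2):
  e0=(1,0,0) h-->(3,2,3) k-->(0,3,3)
  e1=(0,1,0) h-->(1,1,4) k-->(1,4,1)
  e2=(0,0,1) h-->(3,3,4) k-->(1,2,3)
  ⟦path⟧₂ = ⟨0 1 1; 3 4 2; 3 1 3⟩
Equal? NO — does not commute

Answer: DOES NOT COMMUTE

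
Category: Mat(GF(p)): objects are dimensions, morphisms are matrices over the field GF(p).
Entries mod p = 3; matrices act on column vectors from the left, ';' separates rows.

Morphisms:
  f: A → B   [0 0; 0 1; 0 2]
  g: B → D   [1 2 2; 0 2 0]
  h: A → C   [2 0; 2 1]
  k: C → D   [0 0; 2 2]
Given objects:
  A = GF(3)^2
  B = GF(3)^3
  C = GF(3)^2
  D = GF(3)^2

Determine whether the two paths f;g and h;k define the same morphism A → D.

Path 1 = f;g:
  e0=[1,0] f→[0,0,0] g→[0,0]
  e1=[0,1] f→[0,1,2] g→[0,2]
  result₁ = [0 0; 0 2]
Path 2 = h;k:
  e0=[1,0] h→[2,2] k→[0,2]
  e1=[0,1] h→[0,1] k→[0,2]
  result₂ = [0 0; 2 2]
Equal? distinct morphisms ✗

Answer: DOES NOT COMMUTE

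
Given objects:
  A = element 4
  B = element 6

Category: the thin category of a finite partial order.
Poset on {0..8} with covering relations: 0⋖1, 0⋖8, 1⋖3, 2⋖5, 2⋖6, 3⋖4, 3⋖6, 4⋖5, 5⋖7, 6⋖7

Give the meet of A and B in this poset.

Common predecessors of 4,6: {0,1,3}
  0 ≤ 3
  1 ≤ 3
  3 ≤ 3
glb = 3

Answer: A∧B = 3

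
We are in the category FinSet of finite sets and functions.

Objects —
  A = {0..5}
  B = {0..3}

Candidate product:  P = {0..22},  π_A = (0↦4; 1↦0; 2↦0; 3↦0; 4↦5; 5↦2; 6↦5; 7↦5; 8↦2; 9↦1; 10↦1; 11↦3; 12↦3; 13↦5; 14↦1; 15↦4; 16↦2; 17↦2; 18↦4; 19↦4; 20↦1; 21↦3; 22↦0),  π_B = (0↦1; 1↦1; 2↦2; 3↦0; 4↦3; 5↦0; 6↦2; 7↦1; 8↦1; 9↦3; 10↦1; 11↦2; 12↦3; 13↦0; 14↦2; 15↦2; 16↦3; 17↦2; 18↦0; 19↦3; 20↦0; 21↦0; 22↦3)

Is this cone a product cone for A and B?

Answer: NOT A VALID PRODUCT — |P|=23 ≠ |A|·|B|=24

Derivation:
|A|·|B| = 6·4 = 24;  |P| = 23
  → cardinalities differ; no bijection possible.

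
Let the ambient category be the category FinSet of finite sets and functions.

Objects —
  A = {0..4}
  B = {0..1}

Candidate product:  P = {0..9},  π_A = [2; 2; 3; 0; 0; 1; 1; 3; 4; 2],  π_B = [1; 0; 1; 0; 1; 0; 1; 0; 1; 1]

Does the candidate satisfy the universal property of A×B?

Answer: NOT A VALID PRODUCT — duplicate pair at indices 0,9

Work:
|A|·|B| = 5·2 = 10;  |P| = 10
Check the pairing map k ↦ (π_A(k), π_B(k)):
  0 ↦ (2,1)
  1 ↦ (2,0)
  2 ↦ (3,1)
  3 ↦ (0,0)
  4 ↦ (0,1)
  5 ↦ (1,0)
  6 ↦ (1,1)
  7 ↦ (3,0)
  8 ↦ (4,1)
  9 ↦ (2,1)  ✗ repeats pair of k=0
distinct pairs in image: 9 / 10 needed
  → (2,1) hit at k=0 and k=9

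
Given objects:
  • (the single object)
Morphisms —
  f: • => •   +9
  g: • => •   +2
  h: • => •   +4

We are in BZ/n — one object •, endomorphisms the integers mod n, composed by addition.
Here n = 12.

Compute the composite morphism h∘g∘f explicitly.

  0 +9≡9 +2≡11 +4≡3  (mod 12)
⟦path⟧: +3

Answer: +3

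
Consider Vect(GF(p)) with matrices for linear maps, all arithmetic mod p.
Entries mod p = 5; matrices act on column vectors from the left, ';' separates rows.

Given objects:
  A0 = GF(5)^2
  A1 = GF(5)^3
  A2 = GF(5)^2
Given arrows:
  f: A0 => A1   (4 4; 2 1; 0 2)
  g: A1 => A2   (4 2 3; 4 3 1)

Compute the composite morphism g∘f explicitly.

Answer: (0 4; 2 1)

Work:
  e0=[1,0] f=>[4,2,0] g=>[0,2]
  e1=[0,1] f=>[4,1,2] g=>[4,1]
result: (0 4; 2 1)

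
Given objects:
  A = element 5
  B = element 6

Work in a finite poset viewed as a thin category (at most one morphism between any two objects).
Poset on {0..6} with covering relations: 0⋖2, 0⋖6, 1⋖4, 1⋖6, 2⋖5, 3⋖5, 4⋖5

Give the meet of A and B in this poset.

Common predecessors of 5,6: {0,1}
  maximal lower bounds 0 and 1 are incomparable: neither 0≤1 nor 1≤0
→ no greatest lower bound exists

Answer: NO MEET EXISTS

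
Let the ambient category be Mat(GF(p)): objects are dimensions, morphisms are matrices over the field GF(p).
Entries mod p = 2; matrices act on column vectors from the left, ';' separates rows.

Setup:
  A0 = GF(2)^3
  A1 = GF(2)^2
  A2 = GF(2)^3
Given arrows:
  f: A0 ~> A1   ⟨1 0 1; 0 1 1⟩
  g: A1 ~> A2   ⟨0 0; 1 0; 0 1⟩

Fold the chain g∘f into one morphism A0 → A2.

  e0=[1,0,0] f~>[1,0] g~>[0,1,0]
  e1=[0,1,0] f~>[0,1] g~>[0,0,1]
  e2=[0,0,1] f~>[1,1] g~>[0,1,1]
composite: ⟨0 0 0; 1 0 1; 0 1 1⟩

Answer: ⟨0 0 0; 1 0 1; 0 1 1⟩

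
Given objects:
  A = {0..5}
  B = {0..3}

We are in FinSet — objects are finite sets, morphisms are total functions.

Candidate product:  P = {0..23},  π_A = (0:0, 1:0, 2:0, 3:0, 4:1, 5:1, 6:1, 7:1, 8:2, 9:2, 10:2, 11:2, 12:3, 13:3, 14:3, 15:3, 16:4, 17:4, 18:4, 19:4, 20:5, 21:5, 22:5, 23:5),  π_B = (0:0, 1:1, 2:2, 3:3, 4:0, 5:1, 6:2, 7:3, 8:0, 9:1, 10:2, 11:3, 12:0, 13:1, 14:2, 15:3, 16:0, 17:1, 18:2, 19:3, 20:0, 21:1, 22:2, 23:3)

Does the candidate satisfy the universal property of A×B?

|A|·|B| = 6·4 = 24;  |P| = 24
Check the pairing map k ↦ (π_A(k), π_B(k)):
  0 : (0,0)
  1 : (0,1)
  2 : (0,2)
  3 : (0,3)
  4 : (1,0)
  5 : (1,1)
  6 : (1,2)
  7 : (1,3)
  8 : (2,0)
  9 : (2,1)
  10 : (2,2)
  11 : (2,3)
  12 : (3,0)
  13 : (3,1)
  14 : (3,2)
  15 : (3,3)
  16 : (4,0)
  17 : (4,1)
  18 : (4,2)
  19 : (4,3)
  20 : (5,0)
  21 : (5,1)
  22 : (5,2)
  23 : (5,3)
distinct pairs in image: 24 / 24 needed
  → bijection onto A×B; projections well-typed.

Answer: VALID PRODUCT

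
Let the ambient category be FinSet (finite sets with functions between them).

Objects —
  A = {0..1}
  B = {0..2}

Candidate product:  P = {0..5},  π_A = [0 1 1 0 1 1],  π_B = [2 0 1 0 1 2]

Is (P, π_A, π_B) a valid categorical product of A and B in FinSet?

Answer: NOT A VALID PRODUCT — duplicate pair at indices 4,2

Work:
|A|·|B| = 2·3 = 6;  |P| = 6
Check the pairing map k ↦ (π_A(k), π_B(k)):
  0 ↦ (0,2)
  1 ↦ (1,0)
  2 ↦ (1,1)
  3 ↦ (0,0)
  4 ↦ (1,1)  ✗ repeats pair of k=2
  5 ↦ (1,2)
distinct pairs in image: 5 / 6 needed
  → (1,1) hit at k=2 and k=4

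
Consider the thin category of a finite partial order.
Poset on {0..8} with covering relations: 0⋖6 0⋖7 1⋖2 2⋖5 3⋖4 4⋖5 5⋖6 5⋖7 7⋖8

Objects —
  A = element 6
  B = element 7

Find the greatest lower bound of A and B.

Answer: NO MEET EXISTS

Trace:
Common predecessors of 6,7: {0,1,2,3,4,5}
  maximal lower bounds 0 and 5 are incomparable: neither 0⊑5 nor 5⊑0
→ no greatest lower bound exists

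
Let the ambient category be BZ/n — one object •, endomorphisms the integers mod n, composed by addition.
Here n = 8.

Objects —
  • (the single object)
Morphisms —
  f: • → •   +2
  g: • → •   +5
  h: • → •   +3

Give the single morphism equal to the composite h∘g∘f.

Answer: +2

Work:
  0 +2≡2 +5≡7 +3≡2  (mod 8)
⟦path⟧: +2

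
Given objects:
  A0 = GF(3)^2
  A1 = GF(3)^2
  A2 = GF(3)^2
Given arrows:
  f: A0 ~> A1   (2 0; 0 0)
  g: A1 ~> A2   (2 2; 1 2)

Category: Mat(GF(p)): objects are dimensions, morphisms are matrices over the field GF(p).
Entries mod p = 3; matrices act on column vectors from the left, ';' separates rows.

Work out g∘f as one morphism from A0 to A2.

Answer: (1 0; 2 0)

Derivation:
  e0=⟨1,0⟩ f~>⟨2,0⟩ g~>⟨1,2⟩
  e1=⟨0,1⟩ f~>⟨0,0⟩ g~>⟨0,0⟩
composite: (1 0; 2 0)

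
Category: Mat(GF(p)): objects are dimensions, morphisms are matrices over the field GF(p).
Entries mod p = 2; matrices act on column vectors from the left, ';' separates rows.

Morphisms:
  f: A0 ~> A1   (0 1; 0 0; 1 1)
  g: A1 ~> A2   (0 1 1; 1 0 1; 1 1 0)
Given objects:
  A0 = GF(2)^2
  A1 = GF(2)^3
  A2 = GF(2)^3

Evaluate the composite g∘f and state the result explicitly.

Answer: (1 1; 1 0; 0 1)

Trace:
  e0=⟨1,0⟩ f~>⟨0,0,1⟩ g~>⟨1,1,0⟩
  e1=⟨0,1⟩ f~>⟨1,0,1⟩ g~>⟨1,0,1⟩
result: (1 1; 1 0; 0 1)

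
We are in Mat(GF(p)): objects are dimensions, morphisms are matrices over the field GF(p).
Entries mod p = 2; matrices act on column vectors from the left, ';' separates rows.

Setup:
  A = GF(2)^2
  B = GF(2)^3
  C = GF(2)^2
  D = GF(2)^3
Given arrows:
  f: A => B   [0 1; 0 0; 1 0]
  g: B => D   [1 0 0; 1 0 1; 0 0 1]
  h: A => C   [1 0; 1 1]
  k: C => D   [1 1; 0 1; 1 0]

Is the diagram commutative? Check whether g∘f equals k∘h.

Answer: COMMUTES

Derivation:
Path 1 = f;g:
  e0=[1,0] f=>[0,0,1] g=>[0,1,1]
  e1=[0,1] f=>[1,0,0] g=>[1,1,0]
  result₁ = [0 1; 1 1; 1 0]
Path 2 = h;k:
  e0=[1,0] h=>[1,1] k=>[0,1,1]
  e1=[0,1] h=>[0,1] k=>[1,1,0]
  result₂ = [0 1; 1 1; 1 0]
Equal? equal; square commutes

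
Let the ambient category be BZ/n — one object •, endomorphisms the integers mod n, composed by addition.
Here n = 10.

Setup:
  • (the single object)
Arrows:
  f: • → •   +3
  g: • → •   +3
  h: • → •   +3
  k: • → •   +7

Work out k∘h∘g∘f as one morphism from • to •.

  0 +3≡3 +3≡6 +3≡9 +7≡6  (mod 10)
⟦path⟧: +6

Answer: +6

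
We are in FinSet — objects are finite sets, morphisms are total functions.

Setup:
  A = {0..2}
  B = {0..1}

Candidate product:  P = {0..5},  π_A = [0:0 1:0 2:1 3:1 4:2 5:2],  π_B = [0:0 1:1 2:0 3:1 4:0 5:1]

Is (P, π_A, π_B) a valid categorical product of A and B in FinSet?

Answer: VALID PRODUCT

Work:
|A|·|B| = 3·2 = 6;  |P| = 6
Check the pairing map k ↦ (π_A(k), π_B(k)):
  0 : (0,0)
  1 : (0,1)
  2 : (1,0)
  3 : (1,1)
  4 : (2,0)
  5 : (2,1)
distinct pairs in image: 6 / 6 needed
  → bijection onto A×B; projections well-typed.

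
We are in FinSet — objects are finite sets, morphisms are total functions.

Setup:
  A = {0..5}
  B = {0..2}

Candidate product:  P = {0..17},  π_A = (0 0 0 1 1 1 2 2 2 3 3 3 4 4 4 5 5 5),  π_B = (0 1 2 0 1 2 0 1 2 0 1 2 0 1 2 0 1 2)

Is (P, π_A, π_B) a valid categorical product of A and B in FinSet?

|A|·|B| = 6·3 = 18;  |P| = 18
Check the pairing map k ↦ (π_A(k), π_B(k)):
  0 ↦ (0,0)
  1 ↦ (0,1)
  2 ↦ (0,2)
  3 ↦ (1,0)
  4 ↦ (1,1)
  5 ↦ (1,2)
  6 ↦ (2,0)
  7 ↦ (2,1)
  8 ↦ (2,2)
  9 ↦ (3,0)
  10 ↦ (3,1)
  11 ↦ (3,2)
  12 ↦ (4,0)
  13 ↦ (4,1)
  14 ↦ (4,2)
  15 ↦ (5,0)
  16 ↦ (5,1)
  17 ↦ (5,2)
distinct pairs in image: 18 / 18 needed
  → bijection onto A×B; projections well-typed.

Answer: VALID PRODUCT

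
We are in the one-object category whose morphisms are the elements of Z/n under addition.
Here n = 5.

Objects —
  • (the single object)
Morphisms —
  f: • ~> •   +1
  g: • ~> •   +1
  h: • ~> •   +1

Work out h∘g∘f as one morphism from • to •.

Answer: +3

Work:
  0 +1≡1 +1≡2 +1≡3  (mod 5)
⟦path⟧: +3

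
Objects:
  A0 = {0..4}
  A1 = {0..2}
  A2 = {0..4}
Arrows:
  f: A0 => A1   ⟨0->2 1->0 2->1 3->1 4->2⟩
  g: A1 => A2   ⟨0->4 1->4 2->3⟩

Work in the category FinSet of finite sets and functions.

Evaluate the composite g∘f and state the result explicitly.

Answer: ⟨0->3 1->4 2->4 3->4 4->3⟩

Trace:
  0 f=>2 g=>3
  1 f=>0 g=>4
  2 f=>1 g=>4
  3 f=>1 g=>4
  4 f=>2 g=>3
composite: ⟨0->3 1->4 2->4 3->4 4->3⟩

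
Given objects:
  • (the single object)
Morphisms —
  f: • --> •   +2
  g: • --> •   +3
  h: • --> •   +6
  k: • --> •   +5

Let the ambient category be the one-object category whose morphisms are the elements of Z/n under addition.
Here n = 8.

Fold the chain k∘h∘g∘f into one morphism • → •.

Answer: +0

Work:
  0 +2≡2 +3≡5 +6≡3 +5≡0  (mod 8)
result: +0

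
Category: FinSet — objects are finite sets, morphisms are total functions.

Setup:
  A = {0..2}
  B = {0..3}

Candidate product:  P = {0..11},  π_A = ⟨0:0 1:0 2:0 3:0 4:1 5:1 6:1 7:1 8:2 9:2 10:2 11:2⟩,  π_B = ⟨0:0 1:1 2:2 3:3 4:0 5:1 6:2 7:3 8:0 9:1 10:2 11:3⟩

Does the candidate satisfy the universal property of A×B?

Answer: VALID PRODUCT

Derivation:
|A|·|B| = 3·4 = 12;  |P| = 12
Check the pairing map k ↦ (π_A(k), π_B(k)):
  0 : (0,0)
  1 : (0,1)
  2 : (0,2)
  3 : (0,3)
  4 : (1,0)
  5 : (1,1)
  6 : (1,2)
  7 : (1,3)
  8 : (2,0)
  9 : (2,1)
  10 : (2,2)
  11 : (2,3)
distinct pairs in image: 12 / 12 needed
  → bijection onto A×B; projections well-typed.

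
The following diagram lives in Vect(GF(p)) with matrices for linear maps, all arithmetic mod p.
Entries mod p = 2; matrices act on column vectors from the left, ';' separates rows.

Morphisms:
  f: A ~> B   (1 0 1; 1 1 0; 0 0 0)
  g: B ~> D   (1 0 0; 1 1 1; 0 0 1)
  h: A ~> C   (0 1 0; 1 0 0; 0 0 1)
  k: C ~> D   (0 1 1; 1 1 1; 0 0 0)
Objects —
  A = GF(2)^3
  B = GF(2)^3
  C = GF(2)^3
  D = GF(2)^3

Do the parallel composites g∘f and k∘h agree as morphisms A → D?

Answer: DOES NOT COMMUTE

Trace:
Along f;g (path 1):
  e0=⟨1,0,0⟩ f~>⟨1,1,0⟩ g~>⟨1,0,0⟩
  e1=⟨0,1,0⟩ f~>⟨0,1,0⟩ g~>⟨0,1,0⟩
  e2=⟨0,0,1⟩ f~>⟨1,0,0⟩ g~>⟨1,1,0⟩
  ⟦path⟧₁ = (1 0 1; 0 1 1; 0 0 0)
Along h;k (path 2):
  e0=⟨1,0,0⟩ h~>⟨0,1,0⟩ k~>⟨1,1,0⟩
  e1=⟨0,1,0⟩ h~>⟨1,0,0⟩ k~>⟨0,1,0⟩
  e2=⟨0,0,1⟩ h~>⟨0,0,1⟩ k~>⟨1,1,0⟩
  ⟦path⟧₂ = (1 0 1; 1 1 1; 0 0 0)
Equal? NO — does not commute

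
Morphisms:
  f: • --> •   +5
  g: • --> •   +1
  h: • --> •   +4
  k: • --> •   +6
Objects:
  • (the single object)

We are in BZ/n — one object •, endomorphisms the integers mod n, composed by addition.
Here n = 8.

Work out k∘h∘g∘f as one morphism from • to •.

Answer: +0

Trace:
  0 +5≡5 +1≡6 +4≡2 +6≡0  (mod 8)
composite: +0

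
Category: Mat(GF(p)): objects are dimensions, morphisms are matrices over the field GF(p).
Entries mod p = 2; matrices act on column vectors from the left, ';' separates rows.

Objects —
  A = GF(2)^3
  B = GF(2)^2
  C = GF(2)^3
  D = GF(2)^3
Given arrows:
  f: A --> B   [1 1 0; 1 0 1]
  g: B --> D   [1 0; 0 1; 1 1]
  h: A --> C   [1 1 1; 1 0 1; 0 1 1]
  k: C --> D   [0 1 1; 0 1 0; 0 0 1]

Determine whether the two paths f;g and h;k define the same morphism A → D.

Path 1 = f;g:
  e0=[1,0,0] f-->[1,1] g-->[1,1,0]
  e1=[0,1,0] f-->[1,0] g-->[1,0,1]
  e2=[0,0,1] f-->[0,1] g-->[0,1,1]
  composite₁ = [1 1 0; 1 0 1; 0 1 1]
Path 2 = h;k:
  e0=[1,0,0] h-->[1,1,0] k-->[1,1,0]
  e1=[0,1,0] h-->[1,0,1] k-->[1,0,1]
  e2=[0,0,1] h-->[1,1,1] k-->[0,1,1]
  composite₂ = [1 1 0; 1 0 1; 0 1 1]
Equal? equal; square commutes

Answer: COMMUTES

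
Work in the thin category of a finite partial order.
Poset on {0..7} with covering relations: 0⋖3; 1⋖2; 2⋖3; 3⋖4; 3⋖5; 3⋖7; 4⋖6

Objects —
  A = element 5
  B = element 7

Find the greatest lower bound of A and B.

Common predecessors of 5,7: {0,1,2,3}
  0 ≤ 3
  1 ≤ 3
  2 ≤ 3
  3 ≤ 3
glb = 3

Answer: A∧B = 3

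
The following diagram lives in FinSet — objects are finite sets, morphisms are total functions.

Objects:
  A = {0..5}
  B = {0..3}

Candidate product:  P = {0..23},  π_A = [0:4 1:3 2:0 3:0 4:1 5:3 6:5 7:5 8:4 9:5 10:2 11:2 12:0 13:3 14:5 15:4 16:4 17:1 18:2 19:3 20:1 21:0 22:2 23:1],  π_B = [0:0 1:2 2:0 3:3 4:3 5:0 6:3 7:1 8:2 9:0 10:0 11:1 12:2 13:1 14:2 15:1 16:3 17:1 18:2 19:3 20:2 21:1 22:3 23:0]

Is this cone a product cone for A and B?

Answer: VALID PRODUCT

Derivation:
|A|·|B| = 6·4 = 24;  |P| = 24
Check the pairing map k ↦ (π_A(k), π_B(k)):
  0 : (4,0)
  1 : (3,2)
  2 : (0,0)
  3 : (0,3)
  4 : (1,3)
  5 : (3,0)
  6 : (5,3)
  7 : (5,1)
  8 : (4,2)
  9 : (5,0)
  10 : (2,0)
  11 : (2,1)
  12 : (0,2)
  13 : (3,1)
  14 : (5,2)
  15 : (4,1)
  16 : (4,3)
  17 : (1,1)
  18 : (2,2)
  19 : (3,3)
  20 : (1,2)
  21 : (0,1)
  22 : (2,3)
  23 : (1,0)
distinct pairs in image: 24 / 24 needed
  → bijection onto A×B; projections well-typed.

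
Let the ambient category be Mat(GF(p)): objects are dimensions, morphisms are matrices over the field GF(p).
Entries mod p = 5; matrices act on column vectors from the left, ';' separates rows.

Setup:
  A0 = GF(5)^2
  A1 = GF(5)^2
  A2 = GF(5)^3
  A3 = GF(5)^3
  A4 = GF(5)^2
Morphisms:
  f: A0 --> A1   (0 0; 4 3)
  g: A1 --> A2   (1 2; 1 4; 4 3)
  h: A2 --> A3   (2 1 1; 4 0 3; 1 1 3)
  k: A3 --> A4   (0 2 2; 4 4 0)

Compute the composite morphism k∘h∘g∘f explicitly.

  e0=[1,0] f-->[0,4] g-->[3,1,2] h-->[4,3,0] k-->[1,3]
  e1=[0,1] f-->[0,3] g-->[1,2,4] h-->[3,1,0] k-->[2,1]
⟦path⟧: (1 2; 3 1)

Answer: (1 2; 3 1)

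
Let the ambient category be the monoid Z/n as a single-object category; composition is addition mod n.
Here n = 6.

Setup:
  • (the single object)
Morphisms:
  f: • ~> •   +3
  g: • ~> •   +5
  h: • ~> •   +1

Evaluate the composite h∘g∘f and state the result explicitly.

  0 +3≡3 +5≡2 +1≡3  (mod 6)
composite: +3

Answer: +3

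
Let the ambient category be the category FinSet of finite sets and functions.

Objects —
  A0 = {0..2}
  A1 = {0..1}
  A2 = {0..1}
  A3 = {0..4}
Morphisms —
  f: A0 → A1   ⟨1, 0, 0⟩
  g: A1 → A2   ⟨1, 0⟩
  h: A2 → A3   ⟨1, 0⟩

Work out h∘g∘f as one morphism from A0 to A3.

Answer: ⟨1, 0, 0⟩

Derivation:
  0 f→1 g→0 h→1
  1 f→0 g→1 h→0
  2 f→0 g→1 h→0
result: ⟨1, 0, 0⟩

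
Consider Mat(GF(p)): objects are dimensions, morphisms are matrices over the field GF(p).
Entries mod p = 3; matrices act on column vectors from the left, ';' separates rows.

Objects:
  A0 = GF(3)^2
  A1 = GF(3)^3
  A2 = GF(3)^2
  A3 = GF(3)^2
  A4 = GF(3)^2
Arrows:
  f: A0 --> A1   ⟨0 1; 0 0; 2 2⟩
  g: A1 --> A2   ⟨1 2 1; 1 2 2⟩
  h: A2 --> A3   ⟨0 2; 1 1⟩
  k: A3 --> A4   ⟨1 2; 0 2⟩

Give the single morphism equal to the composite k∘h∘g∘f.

  e0=(1,0) f-->(0,0,2) g-->(2,1) h-->(2,0) k-->(2,0)
  e1=(0,1) f-->(1,0,2) g-->(0,2) h-->(1,2) k-->(2,1)
composite: ⟨2 2; 0 1⟩

Answer: ⟨2 2; 0 1⟩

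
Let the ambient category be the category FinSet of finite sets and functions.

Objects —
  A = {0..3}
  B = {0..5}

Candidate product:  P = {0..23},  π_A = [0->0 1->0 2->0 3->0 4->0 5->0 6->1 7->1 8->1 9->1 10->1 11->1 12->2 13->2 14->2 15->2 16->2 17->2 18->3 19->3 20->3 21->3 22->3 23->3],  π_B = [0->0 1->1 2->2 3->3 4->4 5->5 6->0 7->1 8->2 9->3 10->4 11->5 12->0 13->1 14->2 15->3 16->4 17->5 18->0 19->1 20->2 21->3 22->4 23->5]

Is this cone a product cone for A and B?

|A|·|B| = 4·6 = 24;  |P| = 24
Check the pairing map k ↦ (π_A(k), π_B(k)):
  0 -> (0,0)
  1 -> (0,1)
  2 -> (0,2)
  3 -> (0,3)
  4 -> (0,4)
  5 -> (0,5)
  6 -> (1,0)
  7 -> (1,1)
  8 -> (1,2)
  9 -> (1,3)
  10 -> (1,4)
  11 -> (1,5)
  12 -> (2,0)
  13 -> (2,1)
  14 -> (2,2)
  15 -> (2,3)
  16 -> (2,4)
  17 -> (2,5)
  18 -> (3,0)
  19 -> (3,1)
  20 -> (3,2)
  21 -> (3,3)
  22 -> (3,4)
  23 -> (3,5)
distinct pairs in image: 24 / 24 needed
  → bijection onto A×B; projections well-typed.

Answer: VALID PRODUCT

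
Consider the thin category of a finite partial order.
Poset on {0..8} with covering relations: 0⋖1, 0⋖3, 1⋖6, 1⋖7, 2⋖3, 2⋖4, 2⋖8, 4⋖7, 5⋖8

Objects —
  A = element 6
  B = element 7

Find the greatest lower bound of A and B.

Answer: A∧B = 1

Derivation:
{x : x⊑A ∧ x⊑B} = {0,1}  (A=6, B=7)
  0 ⊑ 1
  1 ⊑ 1
glb = 1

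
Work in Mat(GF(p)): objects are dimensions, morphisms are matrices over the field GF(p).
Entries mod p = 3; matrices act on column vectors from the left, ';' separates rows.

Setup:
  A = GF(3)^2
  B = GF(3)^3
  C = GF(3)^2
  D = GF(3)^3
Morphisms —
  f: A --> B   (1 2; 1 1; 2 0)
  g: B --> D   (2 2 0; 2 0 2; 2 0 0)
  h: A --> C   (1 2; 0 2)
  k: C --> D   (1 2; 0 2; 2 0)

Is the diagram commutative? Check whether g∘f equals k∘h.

Path 1 = f;g:
  e0=(1,0) f-->(1,1,2) g-->(1,0,2)
  e1=(0,1) f-->(2,1,0) g-->(0,1,1)
  composite₁ = (1 0; 0 1; 2 1)
Path 2 = h;k:
  e0=(1,0) h-->(1,0) k-->(1,0,2)
  e1=(0,1) h-->(2,2) k-->(0,1,1)
  composite₂ = (1 0; 0 1; 2 1)
Equal? same morphism ✓

Answer: COMMUTES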